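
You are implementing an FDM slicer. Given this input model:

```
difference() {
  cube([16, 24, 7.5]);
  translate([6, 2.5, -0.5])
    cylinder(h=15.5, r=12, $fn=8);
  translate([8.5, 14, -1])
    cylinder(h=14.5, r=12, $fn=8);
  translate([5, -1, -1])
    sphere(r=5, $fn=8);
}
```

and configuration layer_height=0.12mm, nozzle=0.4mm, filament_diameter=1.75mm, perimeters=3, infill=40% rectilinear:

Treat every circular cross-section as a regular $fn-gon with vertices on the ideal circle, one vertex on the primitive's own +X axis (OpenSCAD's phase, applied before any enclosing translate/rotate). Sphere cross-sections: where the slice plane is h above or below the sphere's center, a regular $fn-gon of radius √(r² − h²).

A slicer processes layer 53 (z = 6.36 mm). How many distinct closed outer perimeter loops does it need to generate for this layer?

At z = 6.36 mm: the cube is present — its section is the full 16×24 rectangle; the cylinder at (6, 2.5): section is a regular 8-gon, circumradius r=12; the r=12 cylinder at (8.5, 14) contributes a regular 8-gon of circumradius 12; the sphere at (5, -1) is not intersected at this z (|z−center|=7.360 > r=5); Taking the first minus the rest: starting from the 16×24 cube, the r=12 cylinder at (6, 2.5) partially overlaps it — only the 201.54 mm² overlap (of its 407.29 mm²) is removed, clipping the outline; the r=12 cylinder at (8.5, 14) partially overlaps it — only the 178.19 mm² overlap (of its 407.29 mm²) is removed, clipping the outline — 2 connected regions. The result has 2 disconnected regions.

2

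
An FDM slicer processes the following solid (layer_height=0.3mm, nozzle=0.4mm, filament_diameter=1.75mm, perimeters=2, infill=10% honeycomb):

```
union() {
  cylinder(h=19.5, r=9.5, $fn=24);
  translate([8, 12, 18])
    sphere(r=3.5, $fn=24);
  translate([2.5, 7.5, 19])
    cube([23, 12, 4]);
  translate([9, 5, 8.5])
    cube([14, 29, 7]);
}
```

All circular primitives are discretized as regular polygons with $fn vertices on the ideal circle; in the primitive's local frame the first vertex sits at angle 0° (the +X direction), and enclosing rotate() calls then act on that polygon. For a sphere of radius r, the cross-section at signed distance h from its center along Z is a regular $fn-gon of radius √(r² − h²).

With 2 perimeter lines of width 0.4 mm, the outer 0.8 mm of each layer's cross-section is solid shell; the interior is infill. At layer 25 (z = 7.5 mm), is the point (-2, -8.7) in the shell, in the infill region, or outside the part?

shell

At z = 7.5 mm: the cylinder: section is a regular 24-gon, circumradius r=9.5; the sphere at (8, 12) is absent (|z−center|=10.500 > r=3.5); the cube at (2.5, 7.5) is not intersected at this z (z outside [19, 23]); the cube at (9, 5) is absent (z outside [8.5, 15.5]); Combining (union): only the r=9.5 cylinder is present, so the union is just that shape — 1 connected region. Overall, the cross-section is a single solid region. The nearest boundary edge runs (-2.46, -9.18)→(-0.00, -9.50); distance from the point to it = 0.53 mm. The point is inside the cross-section, 0.53 mm from the nearest boundary — within the 0.8 mm shell band (2 × 0.4).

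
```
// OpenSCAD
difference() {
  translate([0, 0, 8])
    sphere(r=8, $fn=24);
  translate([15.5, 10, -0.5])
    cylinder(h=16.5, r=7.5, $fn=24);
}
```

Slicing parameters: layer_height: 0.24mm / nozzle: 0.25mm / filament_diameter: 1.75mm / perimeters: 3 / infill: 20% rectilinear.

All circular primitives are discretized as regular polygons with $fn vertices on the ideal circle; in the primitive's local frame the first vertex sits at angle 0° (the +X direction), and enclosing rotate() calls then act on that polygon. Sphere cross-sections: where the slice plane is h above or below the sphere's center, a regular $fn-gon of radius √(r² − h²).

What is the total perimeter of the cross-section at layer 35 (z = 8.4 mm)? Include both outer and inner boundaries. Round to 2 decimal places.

50.06 mm

At z = 8.4 mm: the sphere: section is a regular 24-gon, circumradius = √(r²−h²) = √(8²−0.4²) = 7.990 (perimeter = 2·24·7.990·sin(180°/24) = 50.06 mm); the r=7.5 cylinder at (15.5, 10) contributes a regular 24-gon of circumradius 7.5 (perimeter = 2·24·7.500·sin(180°/24) = 46.99 mm); After the difference (first − rest): starting from the r=8 sphere, the r=7.5 cylinder at (15.5, 10) misses the remaining region (no effect) — boundary = 50.06 mm. Overall, the cross-section is a single solid region. Total boundary length (outer) = 50.06 mm.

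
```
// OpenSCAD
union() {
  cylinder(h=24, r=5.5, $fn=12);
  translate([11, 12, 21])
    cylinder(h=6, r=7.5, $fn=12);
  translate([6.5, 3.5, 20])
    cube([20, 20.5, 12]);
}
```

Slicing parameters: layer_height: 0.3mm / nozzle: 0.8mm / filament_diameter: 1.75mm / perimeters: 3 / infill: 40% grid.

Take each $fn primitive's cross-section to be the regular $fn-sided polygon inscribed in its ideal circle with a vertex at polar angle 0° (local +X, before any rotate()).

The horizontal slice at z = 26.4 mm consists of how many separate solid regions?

At z = 26.4 mm: the cylinder is not intersected at this z (z outside [0, 24]); the r=7.5 cylinder at (11, 12) gives a regular 12-gon of circumradius 7.5 (constant along its height); the cube at (6.5, 3.5) is present — its section is the full 20×20.5 rectangle; Merging all regions: the regions partially overlap (shared area 146.04 mm²), so overlapping operands fuse into one piece — 1 connected region. The result has 1 disconnected region.

1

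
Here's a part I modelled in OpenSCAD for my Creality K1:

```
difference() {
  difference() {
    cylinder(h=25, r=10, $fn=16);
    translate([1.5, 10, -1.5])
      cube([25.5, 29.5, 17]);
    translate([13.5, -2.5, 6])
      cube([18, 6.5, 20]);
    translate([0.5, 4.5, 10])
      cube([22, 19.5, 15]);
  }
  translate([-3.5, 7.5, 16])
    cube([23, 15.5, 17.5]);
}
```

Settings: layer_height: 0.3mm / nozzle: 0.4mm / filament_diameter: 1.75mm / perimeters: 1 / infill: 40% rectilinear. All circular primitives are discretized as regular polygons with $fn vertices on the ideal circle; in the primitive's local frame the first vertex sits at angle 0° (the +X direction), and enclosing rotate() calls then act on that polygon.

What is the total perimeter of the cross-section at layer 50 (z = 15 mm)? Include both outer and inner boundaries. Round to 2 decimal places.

65.73 mm

At z = 15 mm: the r=10 cylinder gives a regular 16-gon of circumradius 10 (constant along its height) (perimeter = 2·16·10.000·sin(180°/16) = 62.43 mm); the cube at (1.5, 10) is present — its section is the full 25.5×29.5 rectangle (perimeter 110.00 mm); the cube at (13.5, -2.5) (footprint 18×6.5) is included at this height (perimeter 49.00 mm); the cube at (0.5, 4.5) (footprint 22×19.5) is included at this height (perimeter 83.00 mm); Subtracting the remaining from the first: starting from the r=10 cylinder, the 25.5×29.5 cube at (1.5, 10) misses the remaining region (no effect); the 18×6.5 cube at (13.5, -2.5) misses the remaining region (no effect); the 22×19.5 cube at (0.5, 4.5) partially overlaps it — only the 30.93 mm² overlap (of its 429.00 mm²) is removed, clipping the outline — boundary = 65.73 mm; the cube at (-3.5, 7.5) is not intersected at this z (z outside [16, 33.5]); After the difference (first − rest): none of the subtracted shapes is present at this height, so the result so far is unchanged — boundary = 65.73 mm. Overall, the cross-section is a single solid region. Total boundary length (outer) = 65.73 mm.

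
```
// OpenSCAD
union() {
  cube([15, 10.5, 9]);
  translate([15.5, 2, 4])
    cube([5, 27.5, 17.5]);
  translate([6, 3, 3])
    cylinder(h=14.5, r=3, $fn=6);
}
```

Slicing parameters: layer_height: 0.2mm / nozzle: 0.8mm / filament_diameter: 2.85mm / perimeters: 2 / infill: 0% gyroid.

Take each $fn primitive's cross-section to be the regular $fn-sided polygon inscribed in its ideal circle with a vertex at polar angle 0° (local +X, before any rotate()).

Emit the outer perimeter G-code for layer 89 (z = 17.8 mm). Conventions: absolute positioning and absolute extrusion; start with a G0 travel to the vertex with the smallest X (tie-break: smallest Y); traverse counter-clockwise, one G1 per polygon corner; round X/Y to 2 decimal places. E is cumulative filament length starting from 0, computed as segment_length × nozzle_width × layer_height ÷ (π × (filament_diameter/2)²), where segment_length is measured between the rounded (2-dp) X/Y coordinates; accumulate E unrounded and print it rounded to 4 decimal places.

At z = 17.8 mm: the cube is not intersected at this z (z outside [0, 9]); the 5×27.5 cube at (15.5, 2) contributes its full rectangle; the cylinder at (6, 3) does not reach this height (z outside [3, 17.5]); Combining (union): only the 5×27.5 cube at (15.5, 2) is present, so the union is just that shape — 1 connected region. The outline is a single polygon with 4 vertices. Extrusion per mm of travel: 0.8 × 0.2 / (π × 1.425²) = 0.025081. Accumulating E over each segment gives final E = 1.6302.

G0 X15.50 Y2.00 Z17.80
G1 X20.50 Y2.00 E0.1254
G1 X20.50 Y29.50 E0.8151
G1 X15.50 Y29.50 E0.9405
G1 X15.50 Y2.00 E1.6302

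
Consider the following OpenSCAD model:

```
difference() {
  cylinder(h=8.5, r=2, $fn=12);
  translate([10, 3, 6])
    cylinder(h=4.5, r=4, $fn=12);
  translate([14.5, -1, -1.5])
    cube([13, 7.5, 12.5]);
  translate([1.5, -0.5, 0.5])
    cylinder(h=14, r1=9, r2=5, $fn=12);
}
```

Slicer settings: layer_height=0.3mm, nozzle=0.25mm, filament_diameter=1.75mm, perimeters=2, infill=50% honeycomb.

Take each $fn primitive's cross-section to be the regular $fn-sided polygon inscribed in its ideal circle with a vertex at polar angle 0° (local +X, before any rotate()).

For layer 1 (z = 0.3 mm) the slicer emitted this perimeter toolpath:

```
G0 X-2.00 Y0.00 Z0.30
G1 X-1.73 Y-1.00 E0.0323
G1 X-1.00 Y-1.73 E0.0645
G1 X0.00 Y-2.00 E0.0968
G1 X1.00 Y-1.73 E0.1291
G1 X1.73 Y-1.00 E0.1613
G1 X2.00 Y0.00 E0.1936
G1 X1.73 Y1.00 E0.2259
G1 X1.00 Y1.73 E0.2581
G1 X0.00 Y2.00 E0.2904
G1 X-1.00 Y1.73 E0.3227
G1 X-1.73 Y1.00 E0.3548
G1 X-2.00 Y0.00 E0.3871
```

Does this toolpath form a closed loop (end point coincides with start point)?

Start point (G0): (-2.00, 0.00). End point (last G1): the path returns to the start — closed.

yes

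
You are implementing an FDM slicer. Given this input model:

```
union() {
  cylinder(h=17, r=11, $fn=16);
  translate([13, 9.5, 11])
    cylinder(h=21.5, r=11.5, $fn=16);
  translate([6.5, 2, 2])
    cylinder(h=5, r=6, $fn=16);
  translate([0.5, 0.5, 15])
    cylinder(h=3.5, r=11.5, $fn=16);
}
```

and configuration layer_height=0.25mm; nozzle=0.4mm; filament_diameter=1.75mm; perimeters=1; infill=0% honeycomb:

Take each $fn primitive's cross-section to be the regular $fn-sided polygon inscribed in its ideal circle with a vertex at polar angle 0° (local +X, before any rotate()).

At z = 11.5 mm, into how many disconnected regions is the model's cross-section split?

At z = 11.5 mm: the r=11 cylinder contributes a regular 16-gon of circumradius 11; the cylinder at (13, 9.5): section is a regular 16-gon, circumradius r=11.5; the cylinder at (6.5, 2) is absent (z outside [2, 7]); the cylinder at (0.5, 0.5) is not intersected at this z (z outside [15, 18.5]); Merging all regions: the regions partially overlap (shared area 64.32 mm²), so overlapping operands fuse into one piece — 1 connected region. The result has 1 disconnected region.

1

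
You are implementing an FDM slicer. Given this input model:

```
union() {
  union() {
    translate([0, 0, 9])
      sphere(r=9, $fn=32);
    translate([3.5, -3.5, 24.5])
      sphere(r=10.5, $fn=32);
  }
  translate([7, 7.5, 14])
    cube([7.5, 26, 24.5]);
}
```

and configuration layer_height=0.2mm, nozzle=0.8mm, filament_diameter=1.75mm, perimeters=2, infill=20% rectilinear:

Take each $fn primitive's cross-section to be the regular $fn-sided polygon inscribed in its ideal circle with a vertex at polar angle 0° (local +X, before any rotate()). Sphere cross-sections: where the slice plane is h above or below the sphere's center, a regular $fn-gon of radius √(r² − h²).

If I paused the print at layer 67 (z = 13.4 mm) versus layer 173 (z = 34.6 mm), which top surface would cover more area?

Layer 67 (z = 13.4): the r=9 sphere slices to a regular 32-gon of circumradius 7.851 (√(r²−h²) with h=4.4 from center) (area = (32/2)·7.851²·sin(360°/32) = 192.41 mm²); the sphere at (3.5, -3.5) does not reach this height (|z−center|=11.100 > r=10.5); Combining (union): only the r=9 sphere is present, so the union is just that shape — area = 192.41 mm²; the cube at (7, 7.5) does not reach this height (z outside [14, 38.5]); Combining (union): only the result so far is present, so the union is just that shape — area = 192.41 mm². So its area = 192.41 mm². Layer 173 (z = 34.6): the sphere is not intersected at this z (|z−center|=25.600 > r=9); the r=10.5 sphere at (3.5, -3.5) slices to a regular 32-gon of circumradius 2.871 (√(r²−h²) with h=10.1 from center) (area = (32/2)·2.871²·sin(360°/32) = 25.72 mm²); Combining (union): only the r=10.5 sphere at (3.5, -3.5) is present, so the union is just that shape — area = 25.72 mm²; the 7.5×26 cube at (7, 7.5) contributes its full rectangle (area 195.00 mm²); Combining (union): the 2 present regions are separate (no shared area or edge), so areas and boundary lengths simply add and each stays a separate island — area = 220.72 mm². So its area = 220.72 mm². Layer 173 is larger (220.72 vs 192.41 mm²).

layer 173 (z = 34.6 mm)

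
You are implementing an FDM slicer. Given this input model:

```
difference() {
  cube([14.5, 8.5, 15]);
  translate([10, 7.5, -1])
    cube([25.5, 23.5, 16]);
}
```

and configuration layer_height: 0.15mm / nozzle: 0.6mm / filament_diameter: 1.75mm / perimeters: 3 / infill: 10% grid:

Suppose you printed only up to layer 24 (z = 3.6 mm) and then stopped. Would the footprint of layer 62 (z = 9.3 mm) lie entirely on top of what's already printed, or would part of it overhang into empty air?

Compare the two slices. At z = 3.6: the cube is present — its section is the full 14.5×8.5 rectangle (area 123.25 mm²); the cube at (10, 7.5) (footprint 25.5×23.5) is included at this height (area 599.25 mm²); Subtracting the remaining from the first: starting from the 14.5×8.5 cube (123.25 mm²), the 25.5×23.5 cube at (10, 7.5) partially overlaps it — only the 4.50 mm² overlap (of its 599.25 mm²) is removed, clipping the outline — area = 118.75 mm². At z = 9.3: the cube (footprint 14.5×8.5) is included at this height (area 123.25 mm²); the 25.5×23.5 cube at (10, 7.5) contributes its full rectangle (area 599.25 mm²); After the difference (first − rest): starting from the 14.5×8.5 cube (123.25 mm²), the 25.5×23.5 cube at (10, 7.5) partially overlaps it — only the 4.50 mm² overlap (of its 599.25 mm²) is removed, clipping the outline — area = 118.75 mm². Checking containment: the cross-section at z = 9.3 is a subset of the cross-section at z = 3.6.

entirely on top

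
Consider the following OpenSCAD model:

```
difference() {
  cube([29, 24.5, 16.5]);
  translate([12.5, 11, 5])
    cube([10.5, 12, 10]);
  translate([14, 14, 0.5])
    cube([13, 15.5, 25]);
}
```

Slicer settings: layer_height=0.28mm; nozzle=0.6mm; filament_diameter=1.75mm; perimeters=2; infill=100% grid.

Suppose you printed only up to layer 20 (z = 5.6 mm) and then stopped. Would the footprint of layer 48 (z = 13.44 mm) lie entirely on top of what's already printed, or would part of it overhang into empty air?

entirely on top

Compare the two slices. At z = 5.6: the cube is present — its section is the full 29×24.5 rectangle (area 710.50 mm²); the cube at (12.5, 11) is present — its section is the full 10.5×12 rectangle (area 126.00 mm²); the cube at (14, 14) is present — its section is the full 13×15.5 rectangle (area 201.50 mm²); Subtracting the remaining from the first: starting from the 29×24.5 cube (710.50 mm²), the 10.5×12 cube at (12.5, 11) lies wholly inside it (removes its full 126.00 mm² and its 45.00 mm outline becomes a hole wall); the 13×15.5 cube at (14, 14) partially overlaps it — only the 55.50 mm² overlap (of its 201.50 mm²) is removed, clipping the outline — area = 529.00 mm². At z = 13.44: the cube is present — its section is the full 29×24.5 rectangle (area 710.50 mm²); the cube at (12.5, 11) is present — its section is the full 10.5×12 rectangle (area 126.00 mm²); the cube at (14, 14) is present — its section is the full 13×15.5 rectangle (area 201.50 mm²); Subtracting the remaining from the first: starting from the 29×24.5 cube (710.50 mm²), the 10.5×12 cube at (12.5, 11) lies wholly inside it (removes its full 126.00 mm² and its 45.00 mm outline becomes a hole wall); the 13×15.5 cube at (14, 14) partially overlaps it — only the 55.50 mm² overlap (of its 201.50 mm²) is removed, clipping the outline — area = 529.00 mm². Checking containment: the cross-section at z = 13.44 is a subset of the cross-section at z = 5.6.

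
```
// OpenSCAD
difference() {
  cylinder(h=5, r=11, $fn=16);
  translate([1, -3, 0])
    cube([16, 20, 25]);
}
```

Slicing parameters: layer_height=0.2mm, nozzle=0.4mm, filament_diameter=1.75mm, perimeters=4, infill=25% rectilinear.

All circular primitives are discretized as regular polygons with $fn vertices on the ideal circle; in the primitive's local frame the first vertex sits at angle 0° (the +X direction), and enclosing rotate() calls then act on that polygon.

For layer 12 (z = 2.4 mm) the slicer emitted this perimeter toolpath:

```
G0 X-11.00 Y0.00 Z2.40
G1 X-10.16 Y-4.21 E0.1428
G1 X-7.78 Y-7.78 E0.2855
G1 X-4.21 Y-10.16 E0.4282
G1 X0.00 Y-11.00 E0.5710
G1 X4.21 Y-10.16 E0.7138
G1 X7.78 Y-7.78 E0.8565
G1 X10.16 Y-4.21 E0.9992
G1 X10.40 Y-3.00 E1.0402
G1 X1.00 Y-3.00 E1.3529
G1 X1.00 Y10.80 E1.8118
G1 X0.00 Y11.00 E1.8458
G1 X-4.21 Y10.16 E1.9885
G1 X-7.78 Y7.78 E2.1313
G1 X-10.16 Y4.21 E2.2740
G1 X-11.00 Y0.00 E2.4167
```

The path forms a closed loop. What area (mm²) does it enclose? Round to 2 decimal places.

259.60 mm²

Apply the shoelace formula to the sequence of (X, Y) vertices; enclosed area = 259.60 mm².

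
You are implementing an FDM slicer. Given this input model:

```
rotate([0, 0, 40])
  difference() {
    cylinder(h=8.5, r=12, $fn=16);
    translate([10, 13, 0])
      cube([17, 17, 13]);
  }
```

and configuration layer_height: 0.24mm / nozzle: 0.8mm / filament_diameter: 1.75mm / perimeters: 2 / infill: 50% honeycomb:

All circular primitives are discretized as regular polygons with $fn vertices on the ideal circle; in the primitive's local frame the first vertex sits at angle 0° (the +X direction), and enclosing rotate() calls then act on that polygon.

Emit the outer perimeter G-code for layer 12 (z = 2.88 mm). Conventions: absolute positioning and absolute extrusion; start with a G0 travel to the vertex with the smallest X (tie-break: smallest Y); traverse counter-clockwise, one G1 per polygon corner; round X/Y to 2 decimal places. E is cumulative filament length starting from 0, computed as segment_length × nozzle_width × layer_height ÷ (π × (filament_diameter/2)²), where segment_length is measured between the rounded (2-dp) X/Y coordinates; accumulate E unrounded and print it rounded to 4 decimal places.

At z = 2.88 mm: the r=12 cylinder gives a regular 16-gon of circumradius 12 (constant along its height); the 17×17 cube at (10, 13) contributes its full rectangle; Subtracting the remaining from the first: starting from the r=12 cylinder, the 17×17 cube at (10, 13) misses the remaining region (no effect) — 1 connected region; (rotated 40° about Z; rotation is an isometry so areas/perimeters/island counts are preserved). The outline is a single polygon with 16 vertices. Extrusion per mm of travel: 0.8 × 0.24 / (π × 0.875²) = 0.079824. Accumulating E over each segment gives final E = 5.9780.

G0 X-11.95 Y1.05 Z2.88
G1 X-11.44 Y-3.61 E0.3742
G1 X-9.19 Y-7.71 E0.7475
G1 X-5.54 Y-10.64 E1.1211
G1 X-1.05 Y-11.95 E1.4945
G1 X3.61 Y-11.44 E1.8687
G1 X7.71 Y-9.19 E2.2420
G1 X10.64 Y-5.54 E2.6156
G1 X11.95 Y-1.05 E2.9890
G1 X11.44 Y3.61 E3.3632
G1 X9.19 Y7.71 E3.7365
G1 X5.54 Y10.64 E4.1101
G1 X1.05 Y11.95 E4.4835
G1 X-3.61 Y11.44 E4.8577
G1 X-7.71 Y9.19 E5.2310
G1 X-10.64 Y5.54 E5.6046
G1 X-11.95 Y1.05 E5.9780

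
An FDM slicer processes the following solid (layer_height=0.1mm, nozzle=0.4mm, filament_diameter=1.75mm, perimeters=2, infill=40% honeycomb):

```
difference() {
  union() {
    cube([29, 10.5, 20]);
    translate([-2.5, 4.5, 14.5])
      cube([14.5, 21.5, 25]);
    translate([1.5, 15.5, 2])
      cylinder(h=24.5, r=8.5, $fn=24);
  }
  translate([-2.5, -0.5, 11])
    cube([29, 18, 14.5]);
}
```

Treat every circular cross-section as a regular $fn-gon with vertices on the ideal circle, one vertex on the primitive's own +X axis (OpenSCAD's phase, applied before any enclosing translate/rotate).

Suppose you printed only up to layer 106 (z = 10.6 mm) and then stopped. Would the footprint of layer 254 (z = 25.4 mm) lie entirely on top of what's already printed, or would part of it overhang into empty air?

part overhangs

Compare the two slices. At z = 10.6: the cube is present — its section is the full 29×10.5 rectangle (area 304.50 mm²); the cube at (-2.5, 4.5) is absent (z outside [14.5, 39.5]); the cylinder at (1.5, 15.5): section is a regular 24-gon, circumradius r=8.5 (area = (24/2)·8.500²·sin(360°/24) = 224.40 mm²); Merging all regions: the regions partially overlap — summed areas 528.90 mm² minus the doubly-counted overlap 21.55 mm² gives 507.34 mm² — area = 507.34 mm²; the cube at (-2.5, -0.5) is not intersected at this z (z outside [11, 25.5]); Subtracting the remaining from the first: none of the subtracted shapes is present at this height, so the result so far is unchanged — area = 507.34 mm². At z = 25.4: the cube is not intersected at this z (z outside [0, 20]); the cube at (-2.5, 4.5) (footprint 14.5×21.5) is included at this height (area 311.75 mm²); the r=8.5 cylinder at (1.5, 15.5) contributes a regular 24-gon of circumradius 8.5 (area = (24/2)·8.500²·sin(360°/24) = 224.40 mm²); Combining (union): the regions partially overlap — summed areas 536.15 mm² minus the doubly-counted overlap 177.18 mm² gives 358.97 mm² — area = 358.97 mm²; the cube at (-2.5, -0.5) is present — its section is the full 29×18 rectangle (area 522.00 mm²); After the difference (first − rest): starting from that combined region (358.97 mm²), the 29×18 cube at (-2.5, -0.5) partially overlaps it — only the 188.50 mm² overlap (of its 522.00 mm²) is removed, clipping the outline — area = 170.47 mm². Checking containment: at z = 25.4 the cross-section extends beyond the z = 10.6 cross-section by about 59.40 mm².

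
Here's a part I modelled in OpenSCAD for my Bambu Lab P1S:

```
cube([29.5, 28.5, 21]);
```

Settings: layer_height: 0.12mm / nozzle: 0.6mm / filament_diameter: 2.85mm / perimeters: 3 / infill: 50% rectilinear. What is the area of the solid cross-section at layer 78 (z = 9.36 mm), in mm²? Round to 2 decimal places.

840.75 mm²

At z = 9.36 mm: the 29.5×28.5 cube contributes its full rectangle (area 840.75 mm²). Overall, the cross-section is a single solid region. Net area = 840.75 mm².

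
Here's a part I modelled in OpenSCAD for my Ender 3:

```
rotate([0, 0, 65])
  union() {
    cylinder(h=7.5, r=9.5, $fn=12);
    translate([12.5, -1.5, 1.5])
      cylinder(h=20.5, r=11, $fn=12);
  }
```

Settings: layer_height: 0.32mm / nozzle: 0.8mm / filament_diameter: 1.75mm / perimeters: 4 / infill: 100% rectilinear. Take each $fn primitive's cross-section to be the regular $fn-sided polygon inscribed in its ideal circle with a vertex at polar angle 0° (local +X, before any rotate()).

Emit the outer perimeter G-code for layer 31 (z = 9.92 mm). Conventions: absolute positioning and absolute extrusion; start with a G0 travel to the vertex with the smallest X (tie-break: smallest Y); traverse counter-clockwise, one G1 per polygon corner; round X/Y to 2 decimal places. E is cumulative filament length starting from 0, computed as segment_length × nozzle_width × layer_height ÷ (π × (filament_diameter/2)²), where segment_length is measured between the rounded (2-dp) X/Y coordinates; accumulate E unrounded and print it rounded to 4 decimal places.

At z = 9.92 mm: the cylinder is not intersected at this z (z outside [0, 7.5]); the r=11 cylinder at (12.5, -1.5) gives a regular 12-gon of circumradius 11 (constant along its height); Combining (union): only the r=11 cylinder at (12.5, -1.5) is present, so the union is just that shape — 1 connected region; (rotated 65° about Z; rotation is an isometry so areas/perimeters/island counts are preserved). The outline is a single polygon with 12 vertices. Extrusion per mm of travel: 0.8 × 0.32 / (π × 0.875²) = 0.106432. Accumulating E over each segment gives final E = 7.2718.

G0 X-4.32 Y9.74 Z9.92
G1 X-2.37 Y4.39 E0.6061
G1 X1.99 Y0.73 E1.2119
G1 X7.60 Y-0.26 E1.8182
G1 X12.95 Y1.68 E2.4239
G1 X16.61 Y6.05 E3.0306
G1 X17.60 Y11.65 E3.6359
G1 X15.65 Y17.00 E4.2419
G1 X11.29 Y20.66 E4.8478
G1 X5.68 Y21.65 E5.4541
G1 X0.33 Y19.71 E6.0598
G1 X-3.33 Y15.34 E6.6665
G1 X-4.32 Y9.74 E7.2718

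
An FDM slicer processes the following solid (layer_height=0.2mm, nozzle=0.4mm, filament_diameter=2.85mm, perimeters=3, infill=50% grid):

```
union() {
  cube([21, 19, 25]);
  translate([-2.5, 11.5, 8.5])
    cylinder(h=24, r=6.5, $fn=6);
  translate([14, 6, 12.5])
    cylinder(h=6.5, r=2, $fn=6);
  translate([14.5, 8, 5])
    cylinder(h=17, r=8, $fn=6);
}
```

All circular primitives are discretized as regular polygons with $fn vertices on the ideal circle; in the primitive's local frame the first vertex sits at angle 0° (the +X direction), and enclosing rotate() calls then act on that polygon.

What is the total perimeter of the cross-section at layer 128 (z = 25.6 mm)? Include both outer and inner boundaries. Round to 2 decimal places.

At z = 25.6 mm: the cube is not intersected at this z (z outside [0, 25]); the cylinder at (-2.5, 11.5): section is a regular 6-gon, circumradius r=6.5 (perimeter = 2·6·6.500·sin(180°/6) = 39.00 mm); the cylinder at (14, 6) does not reach this height (z outside [12.5, 19]); the cylinder at (14.5, 8) is absent (z outside [5, 22]); Merging all regions: only the r=6.5 cylinder at (-2.5, 11.5) is present, so the union is just that shape — boundary = 39.00 mm. Overall, the cross-section is a single solid region. Total boundary length (outer) = 39.00 mm.

39.00 mm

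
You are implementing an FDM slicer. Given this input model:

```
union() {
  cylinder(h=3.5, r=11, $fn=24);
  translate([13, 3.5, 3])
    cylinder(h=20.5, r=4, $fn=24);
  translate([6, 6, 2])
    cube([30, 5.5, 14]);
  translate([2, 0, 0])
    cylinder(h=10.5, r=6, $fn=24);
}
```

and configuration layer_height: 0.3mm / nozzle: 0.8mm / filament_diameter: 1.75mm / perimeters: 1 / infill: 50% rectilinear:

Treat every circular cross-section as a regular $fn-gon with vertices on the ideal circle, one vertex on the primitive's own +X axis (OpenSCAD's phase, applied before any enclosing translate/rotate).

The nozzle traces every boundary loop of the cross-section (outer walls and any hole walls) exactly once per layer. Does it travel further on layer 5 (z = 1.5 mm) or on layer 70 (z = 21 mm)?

layer 5 (z = 1.5 mm)

Layer 5 (z = 1.5): the cylinder: section is a regular 24-gon, circumradius r=11 (perimeter = 2·24·11.000·sin(180°/24) = 68.92 mm); the cylinder at (13, 3.5) is absent (z outside [3, 23.5]); the cube at (6, 6) is absent (z outside [2, 16]); the r=6 cylinder at (2, 0) gives a regular 24-gon of circumradius 6 (constant along its height) (perimeter = 2·24·6.000·sin(180°/24) = 37.59 mm); Combining (union): the r=6 cylinder at (2, 0) lies entirely inside the r=11 cylinder, so the union is just the r=11 cylinder — boundary = 68.92 mm. So its perimeter = 68.92 mm. Layer 70 (z = 21): the cylinder does not reach this height (z outside [0, 3.5]); the r=4 cylinder at (13, 3.5) contributes a regular 24-gon of circumradius 4 (perimeter = 2·24·4.000·sin(180°/24) = 25.06 mm); the cube at (6, 6) is not intersected at this z (z outside [2, 16]); the cylinder at (2, 0) is absent (z outside [0, 10.5]); Taking the union: only the r=4 cylinder at (13, 3.5) is present, so the union is just that shape — boundary = 25.06 mm. So its perimeter = 25.06 mm. Layer 5 is larger (68.92 vs 25.06 mm).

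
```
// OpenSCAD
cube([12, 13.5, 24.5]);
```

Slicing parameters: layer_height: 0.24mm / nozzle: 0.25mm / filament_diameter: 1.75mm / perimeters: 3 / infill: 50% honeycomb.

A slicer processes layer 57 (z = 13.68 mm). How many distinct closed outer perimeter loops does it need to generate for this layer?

At z = 13.68 mm: the 12×13.5 cube contributes its full rectangle. The result has 1 disconnected region.

1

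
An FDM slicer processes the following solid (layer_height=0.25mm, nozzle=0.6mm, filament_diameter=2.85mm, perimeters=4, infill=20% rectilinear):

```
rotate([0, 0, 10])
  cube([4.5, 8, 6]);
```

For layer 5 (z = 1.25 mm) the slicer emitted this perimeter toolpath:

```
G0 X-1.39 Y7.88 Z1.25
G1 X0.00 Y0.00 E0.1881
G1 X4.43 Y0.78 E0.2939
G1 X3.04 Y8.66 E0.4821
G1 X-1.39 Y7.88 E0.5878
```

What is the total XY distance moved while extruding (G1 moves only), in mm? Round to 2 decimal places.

Sum the Euclidean lengths of each G1 segment: total = 25.00 mm.

25.00 mm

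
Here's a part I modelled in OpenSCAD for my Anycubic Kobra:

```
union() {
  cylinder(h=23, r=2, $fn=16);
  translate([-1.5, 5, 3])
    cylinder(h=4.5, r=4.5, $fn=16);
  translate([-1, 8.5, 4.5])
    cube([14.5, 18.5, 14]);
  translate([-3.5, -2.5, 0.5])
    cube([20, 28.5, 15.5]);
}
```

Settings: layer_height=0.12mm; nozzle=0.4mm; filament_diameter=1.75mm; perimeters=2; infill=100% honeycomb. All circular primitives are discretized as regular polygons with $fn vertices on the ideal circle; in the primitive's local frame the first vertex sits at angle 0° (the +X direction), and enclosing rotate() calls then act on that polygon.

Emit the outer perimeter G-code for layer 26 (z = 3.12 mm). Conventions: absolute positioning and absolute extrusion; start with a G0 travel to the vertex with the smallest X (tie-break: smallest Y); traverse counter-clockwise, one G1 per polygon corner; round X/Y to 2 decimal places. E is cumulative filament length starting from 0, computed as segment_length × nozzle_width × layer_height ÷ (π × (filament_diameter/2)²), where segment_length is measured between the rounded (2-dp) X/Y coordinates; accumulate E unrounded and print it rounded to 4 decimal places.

G0 X-6.00 Y5.00 Z3.12
G1 X-5.66 Y3.28 E0.0350
G1 X-4.68 Y1.82 E0.0701
G1 X-3.50 Y1.03 E0.0984
G1 X-3.50 Y-2.50 E0.1689
G1 X16.50 Y-2.50 E0.5680
G1 X16.50 Y26.00 E1.1367
G1 X-3.50 Y26.00 E1.5359
G1 X-3.50 Y8.97 E1.8757
G1 X-4.68 Y8.18 E1.9040
G1 X-5.66 Y6.72 E1.9391
G1 X-6.00 Y5.00 E1.9741

At z = 3.12 mm: the r=2 cylinder gives a regular 16-gon of circumradius 2 (constant along its height); the r=4.5 cylinder at (-1.5, 5) gives a regular 16-gon of circumradius 4.5 (constant along its height); the cube at (-1, 8.5) is absent (z outside [4.5, 18.5]); the 20×28.5 cube at (-3.5, -2.5) contributes its full rectangle; Combining (union): the regions partially overlap (shared area 60.41 mm²), so overlapping operands fuse into one piece — 1 connected region. The outline is a single polygon with 11 vertices. Extrusion per mm of travel: 0.4 × 0.12 / (π × 0.875²) = 0.019956. Accumulating E over each segment gives final E = 1.9741.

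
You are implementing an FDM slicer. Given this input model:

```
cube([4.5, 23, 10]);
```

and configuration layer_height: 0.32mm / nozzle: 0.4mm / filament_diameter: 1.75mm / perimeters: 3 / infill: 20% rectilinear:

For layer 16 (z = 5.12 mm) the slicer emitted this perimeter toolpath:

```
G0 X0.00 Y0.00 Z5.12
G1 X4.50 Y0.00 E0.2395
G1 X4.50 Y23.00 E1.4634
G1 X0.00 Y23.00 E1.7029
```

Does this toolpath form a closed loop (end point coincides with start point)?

no

Start point (G0): (0.00, 0.00). End point (last G1): the path does not return to the start — open.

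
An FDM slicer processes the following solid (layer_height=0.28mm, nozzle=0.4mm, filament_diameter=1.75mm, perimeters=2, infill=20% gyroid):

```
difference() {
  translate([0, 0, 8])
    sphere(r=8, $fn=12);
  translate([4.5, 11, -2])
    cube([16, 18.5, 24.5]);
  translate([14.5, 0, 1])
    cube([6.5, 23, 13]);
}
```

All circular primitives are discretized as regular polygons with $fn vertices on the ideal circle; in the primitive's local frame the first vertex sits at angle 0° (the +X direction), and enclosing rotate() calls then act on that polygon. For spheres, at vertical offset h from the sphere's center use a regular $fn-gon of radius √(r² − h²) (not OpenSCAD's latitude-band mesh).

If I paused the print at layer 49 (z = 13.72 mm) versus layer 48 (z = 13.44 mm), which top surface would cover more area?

layer 48 (z = 13.44 mm)

Layer 49 (z = 13.72): the sphere: section is a regular 12-gon, circumradius = √(r²−h²) = √(8²−5.72²) = 5.593 (area = (12/2)·5.593²·sin(360°/12) = 93.84 mm²); the 16×18.5 cube at (4.5, 11) contributes its full rectangle (area 296.00 mm²); the cube at (14.5, 0) (footprint 6.5×23) is included at this height (area 149.50 mm²); Subtracting the remaining from the first: starting from the r=8 sphere (93.84 mm²), the 16×18.5 cube at (4.5, 11) misses the remaining region (no effect); the 6.5×23 cube at (14.5, 0) misses the remaining region (no effect) — area = 93.84 mm². So its area = 93.84 mm². Layer 48 (z = 13.44): the sphere: section is a regular 12-gon, circumradius = √(r²−h²) = √(8²−5.44²) = 5.866 (area = (12/2)·5.866²·sin(360°/12) = 103.22 mm²); the 16×18.5 cube at (4.5, 11) contributes its full rectangle (area 296.00 mm²); the cube at (14.5, 0) is present — its section is the full 6.5×23 rectangle (area 149.50 mm²); Taking the first minus the rest: starting from the r=8 sphere (103.22 mm²), the 16×18.5 cube at (4.5, 11) misses the remaining region (no effect); the 6.5×23 cube at (14.5, 0) misses the remaining region (no effect) — area = 103.22 mm². So its area = 103.22 mm². Layer 48 is larger (103.22 vs 93.84 mm²).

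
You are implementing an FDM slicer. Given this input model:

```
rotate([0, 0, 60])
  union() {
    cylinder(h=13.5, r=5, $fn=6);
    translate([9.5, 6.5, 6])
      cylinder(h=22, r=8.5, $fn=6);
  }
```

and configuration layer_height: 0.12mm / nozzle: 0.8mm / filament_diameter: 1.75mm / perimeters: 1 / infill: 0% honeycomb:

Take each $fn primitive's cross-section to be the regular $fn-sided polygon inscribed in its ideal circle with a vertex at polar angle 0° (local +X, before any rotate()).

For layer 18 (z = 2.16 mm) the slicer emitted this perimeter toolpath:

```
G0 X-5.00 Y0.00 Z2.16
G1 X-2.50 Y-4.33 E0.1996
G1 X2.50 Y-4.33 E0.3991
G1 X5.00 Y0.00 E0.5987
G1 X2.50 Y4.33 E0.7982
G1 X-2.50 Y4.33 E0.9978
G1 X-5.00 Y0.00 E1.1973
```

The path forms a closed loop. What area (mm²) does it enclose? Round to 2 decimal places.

Apply the shoelace formula to the sequence of (X, Y) vertices; enclosed area = 64.95 mm².

64.95 mm²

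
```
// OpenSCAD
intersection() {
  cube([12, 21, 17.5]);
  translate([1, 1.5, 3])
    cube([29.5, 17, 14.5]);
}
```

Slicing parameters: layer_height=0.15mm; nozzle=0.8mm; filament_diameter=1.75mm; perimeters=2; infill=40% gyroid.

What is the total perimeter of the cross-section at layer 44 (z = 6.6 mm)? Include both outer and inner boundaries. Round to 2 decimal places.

56.00 mm

At z = 6.6 mm: the cube (footprint 12×21) is included at this height (perimeter 66.00 mm); the cube at (1, 1.5) is present — its section is the full 29.5×17 rectangle (perimeter 93.00 mm); Taking the intersection: the 29.5×17 cube at (1, 1.5) partially overlaps the 12×21 cube; clipping to the common part keeps 187.00 mm² — boundary = 56.00 mm. Overall, the cross-section is a single solid region. Total boundary length (outer) = 56.00 mm.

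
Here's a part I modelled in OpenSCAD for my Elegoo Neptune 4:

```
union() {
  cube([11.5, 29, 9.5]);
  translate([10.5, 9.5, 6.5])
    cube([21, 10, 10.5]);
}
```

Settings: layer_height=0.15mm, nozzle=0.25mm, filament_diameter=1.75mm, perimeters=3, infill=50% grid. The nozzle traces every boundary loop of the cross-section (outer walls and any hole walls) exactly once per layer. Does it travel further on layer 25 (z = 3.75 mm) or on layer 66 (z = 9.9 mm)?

layer 25 (z = 3.75 mm)

Layer 25 (z = 3.75): the cube (footprint 11.5×29) is included at this height (perimeter 81.00 mm); the cube at (10.5, 9.5) does not reach this height (z outside [6.5, 17]); Merging all regions: only the 11.5×29 cube is present, so the union is just that shape — boundary = 81.00 mm. So its perimeter = 81.00 mm. Layer 66 (z = 9.9): the cube does not reach this height (z outside [0, 9.5]); the 21×10 cube at (10.5, 9.5) contributes its full rectangle (perimeter 62.00 mm); Combining (union): only the 21×10 cube at (10.5, 9.5) is present, so the union is just that shape — boundary = 62.00 mm. So its perimeter = 62.00 mm. Layer 25 is larger (81.00 vs 62.00 mm).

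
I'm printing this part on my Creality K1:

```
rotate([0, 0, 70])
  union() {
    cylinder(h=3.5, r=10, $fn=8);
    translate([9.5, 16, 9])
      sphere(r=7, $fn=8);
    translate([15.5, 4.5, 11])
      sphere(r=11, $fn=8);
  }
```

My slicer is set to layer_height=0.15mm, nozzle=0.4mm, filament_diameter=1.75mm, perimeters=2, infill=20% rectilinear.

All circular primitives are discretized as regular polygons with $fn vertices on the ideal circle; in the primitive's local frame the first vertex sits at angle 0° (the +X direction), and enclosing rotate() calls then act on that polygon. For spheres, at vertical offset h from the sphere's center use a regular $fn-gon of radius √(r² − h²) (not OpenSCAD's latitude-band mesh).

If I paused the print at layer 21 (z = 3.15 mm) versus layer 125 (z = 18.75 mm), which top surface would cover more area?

Layer 21 (z = 3.15): the r=10 cylinder gives a regular 8-gon of circumradius 10 (constant along its height) (area = (8/2)·10.000²·sin(360°/8) = 282.84 mm²); the sphere at (9.5, 16): section is a regular 8-gon, circumradius = √(r²−h²) = √(7²−5.85²) = 3.844 (area = (8/2)·3.844²·sin(360°/8) = 41.80 mm²); the r=11 sphere at (15.5, 4.5) slices to a regular 8-gon of circumradius 7.706 (√(r²−h²) with h=7.85 from center) (area = (8/2)·7.706²·sin(360°/8) = 167.94 mm²); Combining (union): the regions partially overlap — summed areas 492.58 mm² minus the doubly-counted overlap 1.68 mm² gives 490.91 mm² — area = 490.91 mm²; (rotated 70° about Z; rotation is an isometry so areas/perimeters/island counts are preserved). So its area = 490.91 mm². Layer 125 (z = 18.75): the cylinder is absent (z outside [0, 3.5]); the sphere at (9.5, 16) does not reach this height (|z−center|=9.750 > r=7); the r=11 sphere at (15.5, 4.5) slices to a regular 8-gon of circumradius 7.806 (√(r²−h²) with h=7.75 from center) (area = (8/2)·7.806²·sin(360°/8) = 172.36 mm²); Merging all regions: only the r=11 sphere at (15.5, 4.5) is present, so the union is just that shape — area = 172.36 mm²; (whole slice rotated 70° about Z — lengths, areas and connectivity unchanged). So its area = 172.36 mm². Layer 21 is larger (490.91 vs 172.36 mm²).

layer 21 (z = 3.15 mm)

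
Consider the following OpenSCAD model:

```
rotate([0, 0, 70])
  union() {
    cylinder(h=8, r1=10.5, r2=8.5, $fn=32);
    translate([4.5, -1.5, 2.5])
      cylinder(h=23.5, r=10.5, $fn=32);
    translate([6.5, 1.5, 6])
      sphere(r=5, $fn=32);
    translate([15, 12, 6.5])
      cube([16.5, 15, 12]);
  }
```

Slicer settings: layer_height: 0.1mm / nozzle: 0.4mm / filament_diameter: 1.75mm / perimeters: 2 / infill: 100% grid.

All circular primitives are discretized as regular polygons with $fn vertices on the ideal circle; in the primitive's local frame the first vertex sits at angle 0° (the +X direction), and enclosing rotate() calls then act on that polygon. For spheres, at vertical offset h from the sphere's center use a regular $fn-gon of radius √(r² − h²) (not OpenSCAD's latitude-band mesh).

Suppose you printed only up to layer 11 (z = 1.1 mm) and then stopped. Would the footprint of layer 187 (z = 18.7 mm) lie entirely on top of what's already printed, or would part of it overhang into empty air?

part overhangs

Compare the two slices. At z = 1.1: the cone (r1=10.5→r2=8.5) has section circumradius 10.225 here — a regular 32-gon (area = (32/2)·10.225²·sin(360°/32) = 326.35 mm²); the cylinder at (4.5, -1.5) is not intersected at this z (z outside [2.5, 26]); the r=5 sphere at (6.5, 1.5) slices to a regular 32-gon of circumradius 0.995 (√(r²−h²) with h=4.9 from center) (area = (32/2)·0.995²·sin(360°/32) = 3.09 mm²); the cube at (15, 12) does not reach this height (z outside [6.5, 18.5]); Combining (union): the r=5 sphere at (6.5, 1.5) lies entirely inside the cone, so the union is just the cone — area = 326.35 mm²; (whole slice rotated 70° about Z — lengths, areas and connectivity unchanged). At z = 18.7: the cone does not reach this height (z outside [0, 8]); the r=10.5 cylinder at (4.5, -1.5) gives a regular 32-gon of circumradius 10.5 (constant along its height) (area = (32/2)·10.500²·sin(360°/32) = 344.14 mm²); the sphere at (6.5, 1.5) is not intersected at this z (|z−center|=12.700 > r=5); the cube at (15, 12) is not intersected at this z (z outside [6.5, 18.5]); Taking the union: only the r=10.5 cylinder at (4.5, -1.5) is present, so the union is just that shape — area = 344.14 mm²; (rotated 70° about Z; rotation is an isometry so areas/perimeters/island counts are preserved). Checking containment: at z = 18.7 the cross-section extends beyond the z = 1.1 cross-section by about 106.19 mm².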